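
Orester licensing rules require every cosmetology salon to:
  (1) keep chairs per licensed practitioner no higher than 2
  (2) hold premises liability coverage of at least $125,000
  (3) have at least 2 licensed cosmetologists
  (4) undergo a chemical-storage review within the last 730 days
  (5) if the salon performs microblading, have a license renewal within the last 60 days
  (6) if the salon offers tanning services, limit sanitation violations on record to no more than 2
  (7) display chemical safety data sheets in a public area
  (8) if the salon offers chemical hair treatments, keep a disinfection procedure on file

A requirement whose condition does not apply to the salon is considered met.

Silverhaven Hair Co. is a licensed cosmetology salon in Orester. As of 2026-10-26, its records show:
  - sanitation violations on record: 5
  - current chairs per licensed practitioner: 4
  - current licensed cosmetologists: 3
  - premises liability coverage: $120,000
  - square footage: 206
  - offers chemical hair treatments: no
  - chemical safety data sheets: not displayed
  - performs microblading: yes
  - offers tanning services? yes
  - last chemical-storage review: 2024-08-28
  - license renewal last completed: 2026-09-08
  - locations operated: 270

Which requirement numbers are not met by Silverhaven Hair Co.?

1. chairs per licensed practitioner 4 > 2 → not met
2. premises liability coverage $120,000 < $125,000 → not met
3. licensed cosmetologists 3 ≥ 2 → met
4. chemical-storage review 789 days ago vs limit 730 → not met
5. condition 'performs microblading' holds; license renewal 48 days ago vs limit 60 → met
6. condition 'offers tanning services' holds; sanitation violations on record 5 > 2 → not met
7. chemical safety data sheets absent → not met
8. condition 'offers chemical hair treatments' does not hold → requirement n/a → met
Not met: 1, 2, 4, 6, 7

1, 2, 4, 6, 7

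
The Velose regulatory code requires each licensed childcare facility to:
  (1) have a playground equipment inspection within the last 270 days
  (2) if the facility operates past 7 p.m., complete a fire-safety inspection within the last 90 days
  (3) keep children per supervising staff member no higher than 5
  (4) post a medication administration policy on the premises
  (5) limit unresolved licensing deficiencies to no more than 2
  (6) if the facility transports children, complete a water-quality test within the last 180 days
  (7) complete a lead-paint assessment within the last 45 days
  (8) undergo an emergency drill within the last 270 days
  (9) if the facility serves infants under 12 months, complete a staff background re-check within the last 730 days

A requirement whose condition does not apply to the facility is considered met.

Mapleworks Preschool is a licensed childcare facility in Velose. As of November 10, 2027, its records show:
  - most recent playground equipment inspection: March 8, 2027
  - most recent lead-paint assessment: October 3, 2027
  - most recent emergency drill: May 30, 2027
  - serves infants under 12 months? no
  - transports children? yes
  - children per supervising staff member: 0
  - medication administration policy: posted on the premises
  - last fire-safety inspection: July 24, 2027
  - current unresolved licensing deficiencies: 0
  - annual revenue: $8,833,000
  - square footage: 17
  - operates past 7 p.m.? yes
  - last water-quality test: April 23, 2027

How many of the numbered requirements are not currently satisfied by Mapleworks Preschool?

2

1. playground equipment inspection 247 days ago vs limit 270 → met
2. condition 'operates past 7 p.m.' holds; fire-safety inspection 109 days ago vs limit 90 → not met
3. children per supervising staff member 0 ≤ 5 → met
4. medication administration policy present → met
5. unresolved licensing deficiencies 0 ≤ 2 → met
6. condition 'transports children' holds; water-quality test 201 days ago vs limit 180 → not met
7. lead-paint assessment 38 days ago vs limit 45 → met
8. emergency drill 164 days ago vs limit 270 → met
9. condition 'serves infants under 12 months' does not hold → requirement n/a → met
Not met: 2 of 9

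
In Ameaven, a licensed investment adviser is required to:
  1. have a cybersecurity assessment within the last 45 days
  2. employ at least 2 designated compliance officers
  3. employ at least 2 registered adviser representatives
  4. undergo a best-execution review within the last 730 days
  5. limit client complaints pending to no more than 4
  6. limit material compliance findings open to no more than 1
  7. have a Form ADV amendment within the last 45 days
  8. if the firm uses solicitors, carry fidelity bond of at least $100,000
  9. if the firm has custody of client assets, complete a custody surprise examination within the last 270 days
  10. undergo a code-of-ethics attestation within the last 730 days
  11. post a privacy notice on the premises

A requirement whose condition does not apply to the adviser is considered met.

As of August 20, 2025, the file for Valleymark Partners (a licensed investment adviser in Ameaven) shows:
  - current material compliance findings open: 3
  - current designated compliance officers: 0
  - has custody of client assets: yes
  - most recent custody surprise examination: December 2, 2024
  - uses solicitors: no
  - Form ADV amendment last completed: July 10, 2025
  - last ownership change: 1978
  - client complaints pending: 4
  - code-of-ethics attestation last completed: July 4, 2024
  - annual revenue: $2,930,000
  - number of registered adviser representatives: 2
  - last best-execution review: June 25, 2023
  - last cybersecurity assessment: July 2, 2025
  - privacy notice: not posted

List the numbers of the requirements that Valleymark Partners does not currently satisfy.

1, 2, 4, 6, 11

1. cybersecurity assessment 49 days ago vs limit 45 → not met
2. designated compliance officers 0 < 2 → not met
3. registered adviser representatives 2 ≥ 2 → met
4. best-execution review 787 days ago vs limit 730 → not met
5. client complaints pending 4 ≤ 4 → met
6. material compliance findings open 3 > 1 → not met
7. Form ADV amendment 41 days ago vs limit 45 → met
8. condition 'uses solicitors' does not hold → requirement n/a → met
9. condition 'has custody of client assets' holds; custody surprise examination 261 days ago vs limit 270 → met
10. code-of-ethics attestation 412 days ago vs limit 730 → met
11. privacy notice absent → not met
Not met: 1, 2, 4, 6, 11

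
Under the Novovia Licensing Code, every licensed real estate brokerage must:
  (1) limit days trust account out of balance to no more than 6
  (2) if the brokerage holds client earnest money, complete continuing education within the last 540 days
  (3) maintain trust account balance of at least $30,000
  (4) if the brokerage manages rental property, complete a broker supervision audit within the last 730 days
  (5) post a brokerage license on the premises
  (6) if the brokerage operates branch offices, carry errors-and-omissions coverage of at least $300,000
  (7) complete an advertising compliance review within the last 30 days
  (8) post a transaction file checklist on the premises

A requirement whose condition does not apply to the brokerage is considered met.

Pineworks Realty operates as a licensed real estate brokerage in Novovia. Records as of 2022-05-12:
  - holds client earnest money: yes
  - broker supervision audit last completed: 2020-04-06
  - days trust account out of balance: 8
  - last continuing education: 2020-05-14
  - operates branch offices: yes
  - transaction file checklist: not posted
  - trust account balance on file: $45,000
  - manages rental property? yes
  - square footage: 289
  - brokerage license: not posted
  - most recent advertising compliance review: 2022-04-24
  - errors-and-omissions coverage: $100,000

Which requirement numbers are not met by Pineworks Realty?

1. days trust account out of balance 8 > 6 → not met
2. condition 'holds client earnest money' holds; continuing education 728 days ago vs limit 540 → not met
3. trust account balance $45,000 ≥ $30,000 → met
4. condition 'manages rental property' holds; broker supervision audit 766 days ago vs limit 730 → not met
5. brokerage license absent → not met
6. condition 'operates branch offices' holds; errors-and-omissions coverage $100,000 < $300,000 → not met
7. advertising compliance review 18 days ago vs limit 30 → met
8. transaction file checklist absent → not met
Not met: 1, 2, 4, 5, 6, 8

1, 2, 4, 5, 6, 8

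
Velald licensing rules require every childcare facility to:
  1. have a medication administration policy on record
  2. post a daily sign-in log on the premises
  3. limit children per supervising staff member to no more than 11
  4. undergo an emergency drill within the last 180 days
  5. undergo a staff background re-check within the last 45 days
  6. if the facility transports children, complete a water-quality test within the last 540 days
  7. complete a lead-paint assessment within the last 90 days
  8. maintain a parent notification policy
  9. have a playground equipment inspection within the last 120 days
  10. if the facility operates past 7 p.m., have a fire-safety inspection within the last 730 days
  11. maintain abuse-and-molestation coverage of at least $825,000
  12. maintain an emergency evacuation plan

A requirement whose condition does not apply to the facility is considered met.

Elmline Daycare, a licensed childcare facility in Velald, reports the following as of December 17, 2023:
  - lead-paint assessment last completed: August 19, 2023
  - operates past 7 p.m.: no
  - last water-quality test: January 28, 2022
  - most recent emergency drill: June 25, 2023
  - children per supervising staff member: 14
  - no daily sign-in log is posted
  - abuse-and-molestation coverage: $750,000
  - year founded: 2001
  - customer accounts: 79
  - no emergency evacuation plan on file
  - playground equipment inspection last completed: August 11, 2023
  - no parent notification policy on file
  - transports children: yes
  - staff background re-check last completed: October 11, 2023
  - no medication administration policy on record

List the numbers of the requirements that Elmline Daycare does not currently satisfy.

1. medication administration policy absent → not met
2. daily sign-in log absent → not met
3. children per supervising staff member 14 > 11 → not met
4. emergency drill 175 days ago vs limit 180 → met
5. staff background re-check 67 days ago vs limit 45 → not met
6. condition 'transports children' holds; water-quality test 688 days ago vs limit 540 → not met
7. lead-paint assessment 120 days ago vs limit 90 → not met
8. parent notification policy absent → not met
9. playground equipment inspection 128 days ago vs limit 120 → not met
10. condition 'operates past 7 p.m.' does not hold → requirement n/a → met
11. abuse-and-molestation coverage $750,000 < $825,000 → not met
12. emergency evacuation plan absent → not met
Not met: 1, 2, 3, 5, 6, 7, 8, 9, 11, 12

1, 2, 3, 5, 6, 7, 8, 9, 11, 12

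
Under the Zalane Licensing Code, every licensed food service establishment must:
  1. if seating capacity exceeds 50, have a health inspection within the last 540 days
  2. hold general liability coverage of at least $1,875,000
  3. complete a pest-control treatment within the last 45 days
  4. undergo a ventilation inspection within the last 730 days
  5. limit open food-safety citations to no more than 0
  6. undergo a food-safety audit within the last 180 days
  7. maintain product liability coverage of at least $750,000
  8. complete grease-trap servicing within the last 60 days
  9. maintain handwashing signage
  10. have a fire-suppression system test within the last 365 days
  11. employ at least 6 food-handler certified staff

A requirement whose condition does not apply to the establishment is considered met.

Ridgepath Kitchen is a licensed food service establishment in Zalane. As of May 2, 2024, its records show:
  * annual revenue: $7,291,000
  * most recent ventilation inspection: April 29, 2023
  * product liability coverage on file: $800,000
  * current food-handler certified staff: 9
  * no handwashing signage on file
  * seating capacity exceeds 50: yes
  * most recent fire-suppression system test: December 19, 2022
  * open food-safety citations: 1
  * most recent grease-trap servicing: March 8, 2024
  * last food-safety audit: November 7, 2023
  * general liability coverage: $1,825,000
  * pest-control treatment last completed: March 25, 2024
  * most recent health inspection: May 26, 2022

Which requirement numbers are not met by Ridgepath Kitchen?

1. condition 'seating capacity exceeds 50' holds; health inspection 707 days ago vs limit 540 → not met
2. general liability coverage $1,825,000 < $1,875,000 → not met
3. pest-control treatment 38 days ago vs limit 45 → met
4. ventilation inspection 369 days ago vs limit 730 → met
5. open food-safety citations 1 > 0 → not met
6. food-safety audit 177 days ago vs limit 180 → met
7. product liability coverage $800,000 ≥ $750,000 → met
8. grease-trap servicing 55 days ago vs limit 60 → met
9. handwashing signage absent → not met
10. fire-suppression system test 500 days ago vs limit 365 → not met
11. food-handler certified staff 9 ≥ 6 → met
Not met: 1, 2, 5, 9, 10

1, 2, 5, 9, 10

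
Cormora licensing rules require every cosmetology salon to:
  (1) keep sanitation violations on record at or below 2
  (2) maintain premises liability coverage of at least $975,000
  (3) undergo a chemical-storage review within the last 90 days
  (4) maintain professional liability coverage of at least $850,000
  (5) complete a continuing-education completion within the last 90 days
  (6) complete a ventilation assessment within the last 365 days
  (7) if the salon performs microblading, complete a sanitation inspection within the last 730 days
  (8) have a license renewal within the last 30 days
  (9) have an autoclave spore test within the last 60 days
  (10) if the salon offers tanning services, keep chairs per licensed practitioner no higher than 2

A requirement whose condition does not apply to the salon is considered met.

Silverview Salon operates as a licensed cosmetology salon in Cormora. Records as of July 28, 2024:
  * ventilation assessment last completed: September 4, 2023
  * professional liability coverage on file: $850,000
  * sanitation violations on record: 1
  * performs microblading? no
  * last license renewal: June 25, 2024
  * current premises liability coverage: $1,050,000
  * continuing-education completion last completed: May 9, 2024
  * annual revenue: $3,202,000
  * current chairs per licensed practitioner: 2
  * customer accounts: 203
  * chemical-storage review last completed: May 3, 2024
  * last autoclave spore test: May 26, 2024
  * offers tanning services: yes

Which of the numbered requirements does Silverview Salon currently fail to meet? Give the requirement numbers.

8, 9

1. sanitation violations on record 1 ≤ 2 → met
2. premises liability coverage $1,050,000 ≥ $975,000 → met
3. chemical-storage review 86 days ago vs limit 90 → met
4. professional liability coverage $850,000 ≥ $850,000 → met
5. continuing-education completion 80 days ago vs limit 90 → met
6. ventilation assessment 328 days ago vs limit 365 → met
7. condition 'performs microblading' does not hold → requirement n/a → met
8. license renewal 33 days ago vs limit 30 → not met
9. autoclave spore test 63 days ago vs limit 60 → not met
10. condition 'offers tanning services' holds; chairs per licensed practitioner 2 ≤ 2 → met
Not met: 8, 9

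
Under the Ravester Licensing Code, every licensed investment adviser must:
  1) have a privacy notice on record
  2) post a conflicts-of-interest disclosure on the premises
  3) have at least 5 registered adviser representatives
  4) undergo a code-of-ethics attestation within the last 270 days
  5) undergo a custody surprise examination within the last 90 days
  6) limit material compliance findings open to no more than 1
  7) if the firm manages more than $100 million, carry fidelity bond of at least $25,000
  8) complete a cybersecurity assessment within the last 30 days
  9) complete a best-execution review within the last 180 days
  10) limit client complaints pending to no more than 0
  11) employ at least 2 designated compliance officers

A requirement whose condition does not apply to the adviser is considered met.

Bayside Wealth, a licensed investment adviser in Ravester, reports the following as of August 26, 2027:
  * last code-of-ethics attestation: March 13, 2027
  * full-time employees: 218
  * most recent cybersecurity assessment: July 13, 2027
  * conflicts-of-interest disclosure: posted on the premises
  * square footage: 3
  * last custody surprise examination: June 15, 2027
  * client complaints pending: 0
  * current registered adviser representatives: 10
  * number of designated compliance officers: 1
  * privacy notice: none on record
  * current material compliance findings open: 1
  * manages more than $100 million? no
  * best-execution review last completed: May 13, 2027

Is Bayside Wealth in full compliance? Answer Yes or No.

No

1. privacy notice absent → not met
2. conflicts-of-interest disclosure present → met
3. registered adviser representatives 10 ≥ 5 → met
4. code-of-ethics attestation 166 days ago vs limit 270 → met
5. custody surprise examination 72 days ago vs limit 90 → met
6. material compliance findings open 1 ≤ 1 → met
7. condition 'manages more than $100 million' does not hold → requirement n/a → met
8. cybersecurity assessment 44 days ago vs limit 30 → not met
9. best-execution review 105 days ago vs limit 180 → met
10. client complaints pending 0 ≤ 0 → met
11. designated compliance officers 1 < 2 → not met
Not met: 1, 8, 11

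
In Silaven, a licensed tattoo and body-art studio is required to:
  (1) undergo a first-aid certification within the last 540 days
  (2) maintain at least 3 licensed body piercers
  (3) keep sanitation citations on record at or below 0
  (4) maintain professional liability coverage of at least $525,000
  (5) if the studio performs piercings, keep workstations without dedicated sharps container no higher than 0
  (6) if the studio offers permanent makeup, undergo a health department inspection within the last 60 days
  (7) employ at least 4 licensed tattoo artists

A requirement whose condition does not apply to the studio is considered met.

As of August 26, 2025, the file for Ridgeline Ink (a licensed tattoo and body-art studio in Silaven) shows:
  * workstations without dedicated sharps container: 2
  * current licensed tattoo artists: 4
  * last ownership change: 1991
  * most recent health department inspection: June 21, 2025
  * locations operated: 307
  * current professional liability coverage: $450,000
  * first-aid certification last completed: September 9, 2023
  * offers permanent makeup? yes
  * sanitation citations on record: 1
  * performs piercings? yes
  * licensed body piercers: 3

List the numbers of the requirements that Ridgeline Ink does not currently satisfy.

1. first-aid certification 717 days ago vs limit 540 → not met
2. licensed body piercers 3 ≥ 3 → met
3. sanitation citations on record 1 > 0 → not met
4. professional liability coverage $450,000 < $525,000 → not met
5. condition 'performs piercings' holds; workstations without dedicated sharps container 2 > 0 → not met
6. condition 'offers permanent makeup' holds; health department inspection 66 days ago vs limit 60 → not met
7. licensed tattoo artists 4 ≥ 4 → met
Not met: 1, 3, 4, 5, 6

1, 3, 4, 5, 6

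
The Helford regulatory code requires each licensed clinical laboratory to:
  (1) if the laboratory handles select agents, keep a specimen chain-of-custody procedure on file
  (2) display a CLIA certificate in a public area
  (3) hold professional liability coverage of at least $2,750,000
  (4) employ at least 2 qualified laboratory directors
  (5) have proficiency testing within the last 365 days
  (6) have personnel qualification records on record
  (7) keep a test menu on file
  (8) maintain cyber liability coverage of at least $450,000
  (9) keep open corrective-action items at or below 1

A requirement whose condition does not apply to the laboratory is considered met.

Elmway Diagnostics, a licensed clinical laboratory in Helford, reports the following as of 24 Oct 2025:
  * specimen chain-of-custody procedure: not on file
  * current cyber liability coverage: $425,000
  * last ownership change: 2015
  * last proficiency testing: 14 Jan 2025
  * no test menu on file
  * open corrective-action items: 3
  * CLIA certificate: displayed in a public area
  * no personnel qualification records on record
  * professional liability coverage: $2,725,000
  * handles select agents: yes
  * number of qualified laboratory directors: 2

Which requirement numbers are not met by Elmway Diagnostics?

1. condition 'handles select agents' holds; specimen chain-of-custody procedure absent → not met
2. CLIA certificate present → met
3. professional liability coverage $2,725,000 < $2,750,000 → not met
4. qualified laboratory directors 2 ≥ 2 → met
5. proficiency testing 283 days ago vs limit 365 → met
6. personnel qualification records absent → not met
7. test menu absent → not met
8. cyber liability coverage $425,000 < $450,000 → not met
9. open corrective-action items 3 > 1 → not met
Not met: 1, 3, 6, 7, 8, 9

1, 3, 6, 7, 8, 9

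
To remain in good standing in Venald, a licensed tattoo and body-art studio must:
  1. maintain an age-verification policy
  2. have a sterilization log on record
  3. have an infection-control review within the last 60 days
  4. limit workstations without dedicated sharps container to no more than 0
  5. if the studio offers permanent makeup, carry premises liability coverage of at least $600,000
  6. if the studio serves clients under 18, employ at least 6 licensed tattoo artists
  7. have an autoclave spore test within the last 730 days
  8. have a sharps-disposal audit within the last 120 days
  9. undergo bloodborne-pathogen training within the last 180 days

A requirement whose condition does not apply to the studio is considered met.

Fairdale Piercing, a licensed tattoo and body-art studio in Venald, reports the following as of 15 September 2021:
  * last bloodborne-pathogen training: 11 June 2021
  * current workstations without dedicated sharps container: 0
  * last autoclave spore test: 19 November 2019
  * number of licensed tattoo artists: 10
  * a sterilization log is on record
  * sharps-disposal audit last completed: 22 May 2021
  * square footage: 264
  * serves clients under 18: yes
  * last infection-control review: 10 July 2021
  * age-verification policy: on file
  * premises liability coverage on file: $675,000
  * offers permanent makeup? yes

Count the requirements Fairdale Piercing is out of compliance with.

1

1. age-verification policy present → met
2. sterilization log present → met
3. infection-control review 67 days ago vs limit 60 → not met
4. workstations without dedicated sharps container 0 ≤ 0 → met
5. condition 'offers permanent makeup' holds; premises liability coverage $675,000 ≥ $600,000 → met
6. condition 'serves clients under 18' holds; licensed tattoo artists 10 ≥ 6 → met
7. autoclave spore test 666 days ago vs limit 730 → met
8. sharps-disposal audit 116 days ago vs limit 120 → met
9. bloodborne-pathogen training 96 days ago vs limit 180 → met
Not met: 1 of 9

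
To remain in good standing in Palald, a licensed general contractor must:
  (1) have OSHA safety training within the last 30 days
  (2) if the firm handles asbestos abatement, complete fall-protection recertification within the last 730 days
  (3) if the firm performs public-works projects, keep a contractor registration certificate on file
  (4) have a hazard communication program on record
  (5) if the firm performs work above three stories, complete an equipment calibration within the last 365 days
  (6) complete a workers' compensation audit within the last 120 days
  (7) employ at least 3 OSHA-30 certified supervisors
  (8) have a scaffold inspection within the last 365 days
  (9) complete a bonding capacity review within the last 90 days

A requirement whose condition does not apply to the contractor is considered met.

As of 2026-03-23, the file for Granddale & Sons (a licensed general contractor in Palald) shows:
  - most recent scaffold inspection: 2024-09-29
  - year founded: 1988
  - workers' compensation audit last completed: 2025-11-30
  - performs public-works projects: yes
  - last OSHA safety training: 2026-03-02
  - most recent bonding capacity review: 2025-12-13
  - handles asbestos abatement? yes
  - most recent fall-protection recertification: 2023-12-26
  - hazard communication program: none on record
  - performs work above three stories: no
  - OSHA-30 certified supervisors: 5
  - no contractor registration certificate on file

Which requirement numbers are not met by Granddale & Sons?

1. OSHA safety training 21 days ago vs limit 30 → met
2. condition 'handles asbestos abatement' holds; fall-protection recertification 818 days ago vs limit 730 → not met
3. condition 'performs public-works projects' holds; contractor registration certificate absent → not met
4. hazard communication program absent → not met
5. condition 'performs work above three stories' does not hold → requirement n/a → met
6. workers' compensation audit 113 days ago vs limit 120 → met
7. OSHA-30 certified supervisors 5 ≥ 3 → met
8. scaffold inspection 540 days ago vs limit 365 → not met
9. bonding capacity review 100 days ago vs limit 90 → not met
Not met: 2, 3, 4, 8, 9

2, 3, 4, 8, 9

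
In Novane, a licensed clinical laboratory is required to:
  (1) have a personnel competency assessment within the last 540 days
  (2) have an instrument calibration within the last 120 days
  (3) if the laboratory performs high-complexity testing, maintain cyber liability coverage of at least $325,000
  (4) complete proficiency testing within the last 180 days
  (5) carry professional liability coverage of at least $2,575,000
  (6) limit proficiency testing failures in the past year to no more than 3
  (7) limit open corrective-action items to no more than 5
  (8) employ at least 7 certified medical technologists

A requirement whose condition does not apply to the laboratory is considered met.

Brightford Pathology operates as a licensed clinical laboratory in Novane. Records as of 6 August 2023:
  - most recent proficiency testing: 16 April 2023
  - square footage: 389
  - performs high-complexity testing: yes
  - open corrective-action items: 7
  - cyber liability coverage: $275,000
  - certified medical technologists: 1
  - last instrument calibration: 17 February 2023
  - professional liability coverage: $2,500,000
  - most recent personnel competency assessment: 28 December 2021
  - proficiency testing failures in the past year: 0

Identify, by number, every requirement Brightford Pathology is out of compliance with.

1, 2, 3, 5, 7, 8

1. personnel competency assessment 586 days ago vs limit 540 → not met
2. instrument calibration 170 days ago vs limit 120 → not met
3. condition 'performs high-complexity testing' holds; cyber liability coverage $275,000 < $325,000 → not met
4. proficiency testing 112 days ago vs limit 180 → met
5. professional liability coverage $2,500,000 < $2,575,000 → not met
6. proficiency testing failures in the past year 0 ≤ 3 → met
7. open corrective-action items 7 > 5 → not met
8. certified medical technologists 1 < 7 → not met
Not met: 1, 2, 3, 5, 7, 8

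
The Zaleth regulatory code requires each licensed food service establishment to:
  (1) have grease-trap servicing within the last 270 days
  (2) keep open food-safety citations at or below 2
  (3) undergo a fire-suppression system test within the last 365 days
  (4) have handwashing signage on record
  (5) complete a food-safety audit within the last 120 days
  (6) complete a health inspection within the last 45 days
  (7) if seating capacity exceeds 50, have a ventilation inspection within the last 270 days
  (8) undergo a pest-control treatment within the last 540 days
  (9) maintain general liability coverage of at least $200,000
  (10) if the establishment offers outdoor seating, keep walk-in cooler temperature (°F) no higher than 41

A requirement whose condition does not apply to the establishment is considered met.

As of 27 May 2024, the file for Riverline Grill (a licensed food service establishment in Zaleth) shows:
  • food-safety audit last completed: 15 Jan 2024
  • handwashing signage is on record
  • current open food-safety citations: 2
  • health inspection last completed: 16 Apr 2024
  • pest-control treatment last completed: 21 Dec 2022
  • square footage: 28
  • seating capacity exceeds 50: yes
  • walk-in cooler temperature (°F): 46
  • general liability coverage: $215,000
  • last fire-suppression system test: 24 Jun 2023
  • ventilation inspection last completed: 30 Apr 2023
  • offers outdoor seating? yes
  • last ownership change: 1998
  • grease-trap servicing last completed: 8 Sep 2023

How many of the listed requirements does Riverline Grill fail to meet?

3

1. grease-trap servicing 262 days ago vs limit 270 → met
2. open food-safety citations 2 ≤ 2 → met
3. fire-suppression system test 338 days ago vs limit 365 → met
4. handwashing signage present → met
5. food-safety audit 133 days ago vs limit 120 → not met
6. health inspection 41 days ago vs limit 45 → met
7. condition 'seating capacity exceeds 50' holds; ventilation inspection 393 days ago vs limit 270 → not met
8. pest-control treatment 523 days ago vs limit 540 → met
9. general liability coverage $215,000 ≥ $200,000 → met
10. condition 'offers outdoor seating' holds; walk-in cooler temperature (°F) 46 > 41 → not met
Not met: 3 of 10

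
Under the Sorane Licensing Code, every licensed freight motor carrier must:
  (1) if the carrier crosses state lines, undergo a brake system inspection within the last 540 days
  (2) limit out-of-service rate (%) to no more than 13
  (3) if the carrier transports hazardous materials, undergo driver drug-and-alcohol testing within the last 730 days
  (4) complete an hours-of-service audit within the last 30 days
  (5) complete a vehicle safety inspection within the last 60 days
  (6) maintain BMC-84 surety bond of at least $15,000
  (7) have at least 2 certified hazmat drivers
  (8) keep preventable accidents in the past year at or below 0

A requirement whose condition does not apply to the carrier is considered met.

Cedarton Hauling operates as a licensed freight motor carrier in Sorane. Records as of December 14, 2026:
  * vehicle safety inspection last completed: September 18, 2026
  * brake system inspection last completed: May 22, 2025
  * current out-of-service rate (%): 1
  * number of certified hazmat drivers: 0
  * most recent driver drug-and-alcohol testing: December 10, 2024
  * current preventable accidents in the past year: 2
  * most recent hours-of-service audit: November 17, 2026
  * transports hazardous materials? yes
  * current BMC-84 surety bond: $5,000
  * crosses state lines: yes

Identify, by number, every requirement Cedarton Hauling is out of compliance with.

1. condition 'crosses state lines' holds; brake system inspection 571 days ago vs limit 540 → not met
2. out-of-service rate (%) 1 ≤ 13 → met
3. condition 'transports hazardous materials' holds; driver drug-and-alcohol testing 734 days ago vs limit 730 → not met
4. hours-of-service audit 27 days ago vs limit 30 → met
5. vehicle safety inspection 87 days ago vs limit 60 → not met
6. BMC-84 surety bond $5,000 < $15,000 → not met
7. certified hazmat drivers 0 < 2 → not met
8. preventable accidents in the past year 2 > 0 → not met
Not met: 1, 3, 5, 6, 7, 8

1, 3, 5, 6, 7, 8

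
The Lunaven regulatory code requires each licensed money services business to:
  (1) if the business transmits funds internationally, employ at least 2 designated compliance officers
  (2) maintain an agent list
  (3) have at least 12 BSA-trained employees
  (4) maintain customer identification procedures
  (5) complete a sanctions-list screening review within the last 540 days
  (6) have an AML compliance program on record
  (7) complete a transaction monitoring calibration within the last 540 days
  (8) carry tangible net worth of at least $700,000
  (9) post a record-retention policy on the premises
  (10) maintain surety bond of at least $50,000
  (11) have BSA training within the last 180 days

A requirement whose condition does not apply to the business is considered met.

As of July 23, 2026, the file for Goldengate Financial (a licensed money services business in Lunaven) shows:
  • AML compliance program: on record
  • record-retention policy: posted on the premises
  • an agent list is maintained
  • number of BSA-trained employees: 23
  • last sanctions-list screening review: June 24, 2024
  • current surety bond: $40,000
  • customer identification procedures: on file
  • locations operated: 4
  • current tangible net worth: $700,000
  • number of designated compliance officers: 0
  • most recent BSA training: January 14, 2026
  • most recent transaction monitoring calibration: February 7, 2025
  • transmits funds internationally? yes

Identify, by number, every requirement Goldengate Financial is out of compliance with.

1, 5, 10, 11

1. condition 'transmits funds internationally' holds; designated compliance officers 0 < 2 → not met
2. agent list present → met
3. BSA-trained employees 23 ≥ 12 → met
4. customer identification procedures present → met
5. sanctions-list screening review 759 days ago vs limit 540 → not met
6. AML compliance program present → met
7. transaction monitoring calibration 531 days ago vs limit 540 → met
8. tangible net worth $700,000 ≥ $700,000 → met
9. record-retention policy present → met
10. surety bond $40,000 < $50,000 → not met
11. BSA training 190 days ago vs limit 180 → not met
Not met: 1, 5, 10, 11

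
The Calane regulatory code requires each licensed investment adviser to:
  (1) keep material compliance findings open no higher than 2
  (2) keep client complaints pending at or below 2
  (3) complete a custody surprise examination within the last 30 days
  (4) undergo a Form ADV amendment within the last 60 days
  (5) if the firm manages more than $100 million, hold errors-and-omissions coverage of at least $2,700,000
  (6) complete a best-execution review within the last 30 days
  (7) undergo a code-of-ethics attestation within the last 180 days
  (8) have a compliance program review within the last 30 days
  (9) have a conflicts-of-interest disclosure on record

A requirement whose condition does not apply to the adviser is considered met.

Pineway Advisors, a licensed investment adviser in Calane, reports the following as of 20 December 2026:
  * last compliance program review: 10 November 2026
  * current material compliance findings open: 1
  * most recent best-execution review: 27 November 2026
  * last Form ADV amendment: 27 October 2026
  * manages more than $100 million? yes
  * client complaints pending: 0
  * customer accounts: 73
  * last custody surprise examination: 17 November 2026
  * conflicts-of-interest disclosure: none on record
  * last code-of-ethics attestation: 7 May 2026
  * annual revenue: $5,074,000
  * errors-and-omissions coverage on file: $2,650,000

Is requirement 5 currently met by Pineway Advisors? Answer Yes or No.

No

5. condition 'manages more than $100 million' holds; errors-and-omissions coverage $2,650,000 < $2,700,000 → not met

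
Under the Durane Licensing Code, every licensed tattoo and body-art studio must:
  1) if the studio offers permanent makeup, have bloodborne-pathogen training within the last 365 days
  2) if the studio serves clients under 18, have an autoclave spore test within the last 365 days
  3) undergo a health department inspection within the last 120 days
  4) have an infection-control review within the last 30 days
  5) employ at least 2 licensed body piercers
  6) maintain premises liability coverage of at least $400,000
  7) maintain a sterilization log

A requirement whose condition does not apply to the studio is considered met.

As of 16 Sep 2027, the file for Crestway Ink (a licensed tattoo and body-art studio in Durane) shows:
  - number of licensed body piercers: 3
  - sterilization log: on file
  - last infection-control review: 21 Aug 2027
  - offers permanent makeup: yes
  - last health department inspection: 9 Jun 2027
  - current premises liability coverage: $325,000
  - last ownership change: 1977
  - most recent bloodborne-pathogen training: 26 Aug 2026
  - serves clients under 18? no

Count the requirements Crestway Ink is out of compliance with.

2

1. condition 'offers permanent makeup' holds; bloodborne-pathogen training 386 days ago vs limit 365 → not met
2. condition 'serves clients under 18' does not hold → requirement n/a → met
3. health department inspection 99 days ago vs limit 120 → met
4. infection-control review 26 days ago vs limit 30 → met
5. licensed body piercers 3 ≥ 2 → met
6. premises liability coverage $325,000 < $400,000 → not met
7. sterilization log present → met
Not met: 2 of 7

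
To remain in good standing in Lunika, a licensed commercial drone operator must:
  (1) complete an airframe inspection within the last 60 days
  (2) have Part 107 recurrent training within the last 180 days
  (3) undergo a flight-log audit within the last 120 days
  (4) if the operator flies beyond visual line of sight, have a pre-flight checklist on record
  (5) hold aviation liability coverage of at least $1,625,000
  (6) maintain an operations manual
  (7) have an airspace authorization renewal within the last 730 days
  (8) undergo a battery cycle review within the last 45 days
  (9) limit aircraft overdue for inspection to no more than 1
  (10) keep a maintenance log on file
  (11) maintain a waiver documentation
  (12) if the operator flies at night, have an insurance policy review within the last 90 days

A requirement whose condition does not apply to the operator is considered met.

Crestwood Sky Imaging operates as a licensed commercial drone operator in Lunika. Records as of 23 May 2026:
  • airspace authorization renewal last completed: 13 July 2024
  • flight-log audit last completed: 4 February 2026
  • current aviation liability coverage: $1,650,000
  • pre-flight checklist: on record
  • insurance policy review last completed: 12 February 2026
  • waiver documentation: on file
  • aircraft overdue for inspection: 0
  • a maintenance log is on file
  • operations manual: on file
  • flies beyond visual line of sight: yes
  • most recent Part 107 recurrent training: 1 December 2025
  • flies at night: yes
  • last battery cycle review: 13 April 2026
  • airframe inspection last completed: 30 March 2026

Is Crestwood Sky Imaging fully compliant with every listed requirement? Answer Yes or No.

1. airframe inspection 54 days ago vs limit 60 → met
2. Part 107 recurrent training 173 days ago vs limit 180 → met
3. flight-log audit 108 days ago vs limit 120 → met
4. condition 'flies beyond visual line of sight' holds; pre-flight checklist present → met
5. aviation liability coverage $1,650,000 ≥ $1,625,000 → met
6. operations manual present → met
7. airspace authorization renewal 679 days ago vs limit 730 → met
8. battery cycle review 40 days ago vs limit 45 → met
9. aircraft overdue for inspection 0 ≤ 1 → met
10. maintenance log present → met
11. waiver documentation present → met
12. condition 'flies at night' holds; insurance policy review 100 days ago vs limit 90 → not met
Not met: 12

No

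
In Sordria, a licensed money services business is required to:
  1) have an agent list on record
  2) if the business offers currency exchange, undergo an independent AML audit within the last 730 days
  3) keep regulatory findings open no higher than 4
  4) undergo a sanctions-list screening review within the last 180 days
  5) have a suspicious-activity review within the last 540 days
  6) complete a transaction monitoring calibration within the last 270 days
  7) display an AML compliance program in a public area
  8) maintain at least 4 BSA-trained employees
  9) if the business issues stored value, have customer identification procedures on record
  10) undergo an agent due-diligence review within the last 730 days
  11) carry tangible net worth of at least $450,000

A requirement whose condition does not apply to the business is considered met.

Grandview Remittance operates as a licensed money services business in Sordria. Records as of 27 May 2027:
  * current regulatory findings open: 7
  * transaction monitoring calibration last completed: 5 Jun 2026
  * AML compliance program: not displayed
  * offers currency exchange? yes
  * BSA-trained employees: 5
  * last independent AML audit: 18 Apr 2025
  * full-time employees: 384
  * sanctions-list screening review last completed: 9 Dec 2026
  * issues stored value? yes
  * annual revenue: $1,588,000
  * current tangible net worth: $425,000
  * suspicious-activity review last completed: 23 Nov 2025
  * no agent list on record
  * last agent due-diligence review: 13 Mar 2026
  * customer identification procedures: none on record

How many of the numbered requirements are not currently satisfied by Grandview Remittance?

8

1. agent list absent → not met
2. condition 'offers currency exchange' holds; independent AML audit 769 days ago vs limit 730 → not met
3. regulatory findings open 7 > 4 → not met
4. sanctions-list screening review 169 days ago vs limit 180 → met
5. suspicious-activity review 550 days ago vs limit 540 → not met
6. transaction monitoring calibration 356 days ago vs limit 270 → not met
7. AML compliance program absent → not met
8. BSA-trained employees 5 ≥ 4 → met
9. condition 'issues stored value' holds; customer identification procedures absent → not met
10. agent due-diligence review 440 days ago vs limit 730 → met
11. tangible net worth $425,000 < $450,000 → not met
Not met: 8 of 11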